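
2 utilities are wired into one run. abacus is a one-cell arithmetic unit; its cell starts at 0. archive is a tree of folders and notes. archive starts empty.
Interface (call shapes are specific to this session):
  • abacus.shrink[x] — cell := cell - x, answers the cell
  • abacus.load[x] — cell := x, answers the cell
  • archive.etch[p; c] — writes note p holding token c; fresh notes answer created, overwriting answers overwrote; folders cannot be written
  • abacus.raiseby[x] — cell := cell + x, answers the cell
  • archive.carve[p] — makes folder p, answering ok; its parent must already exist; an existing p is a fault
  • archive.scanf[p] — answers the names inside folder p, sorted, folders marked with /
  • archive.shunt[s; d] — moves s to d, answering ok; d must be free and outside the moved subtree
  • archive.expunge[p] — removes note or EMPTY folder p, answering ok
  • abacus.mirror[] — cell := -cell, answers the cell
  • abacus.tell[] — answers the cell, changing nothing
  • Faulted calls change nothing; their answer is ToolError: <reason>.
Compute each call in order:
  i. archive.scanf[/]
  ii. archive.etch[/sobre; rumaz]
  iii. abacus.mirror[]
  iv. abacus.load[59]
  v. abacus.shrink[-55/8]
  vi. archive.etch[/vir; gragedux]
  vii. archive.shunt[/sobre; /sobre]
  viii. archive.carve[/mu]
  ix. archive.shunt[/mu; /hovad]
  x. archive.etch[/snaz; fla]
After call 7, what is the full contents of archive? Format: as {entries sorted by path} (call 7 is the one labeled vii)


Answer: {sobre=rumaz, vir=gragedux}

Derivation:
> archive.scanf p='/'
  []
> archive.etch p='/sobre' c='rumaz'
  created
> abacus.mirror
  0
> abacus.load x='59'
  59
> abacus.shrink x='-55/8'
  527/8
> archive.etch p='/vir' c='gragedux'
  created
> archive.shunt s='/sobre' d='/sobre'
  ToolError: exists
> archive.carve p='/mu'
  ok
> archive.shunt s='/mu' d='/hovad'
  ok
> archive.etch p='/snaz' c='fla'
  created


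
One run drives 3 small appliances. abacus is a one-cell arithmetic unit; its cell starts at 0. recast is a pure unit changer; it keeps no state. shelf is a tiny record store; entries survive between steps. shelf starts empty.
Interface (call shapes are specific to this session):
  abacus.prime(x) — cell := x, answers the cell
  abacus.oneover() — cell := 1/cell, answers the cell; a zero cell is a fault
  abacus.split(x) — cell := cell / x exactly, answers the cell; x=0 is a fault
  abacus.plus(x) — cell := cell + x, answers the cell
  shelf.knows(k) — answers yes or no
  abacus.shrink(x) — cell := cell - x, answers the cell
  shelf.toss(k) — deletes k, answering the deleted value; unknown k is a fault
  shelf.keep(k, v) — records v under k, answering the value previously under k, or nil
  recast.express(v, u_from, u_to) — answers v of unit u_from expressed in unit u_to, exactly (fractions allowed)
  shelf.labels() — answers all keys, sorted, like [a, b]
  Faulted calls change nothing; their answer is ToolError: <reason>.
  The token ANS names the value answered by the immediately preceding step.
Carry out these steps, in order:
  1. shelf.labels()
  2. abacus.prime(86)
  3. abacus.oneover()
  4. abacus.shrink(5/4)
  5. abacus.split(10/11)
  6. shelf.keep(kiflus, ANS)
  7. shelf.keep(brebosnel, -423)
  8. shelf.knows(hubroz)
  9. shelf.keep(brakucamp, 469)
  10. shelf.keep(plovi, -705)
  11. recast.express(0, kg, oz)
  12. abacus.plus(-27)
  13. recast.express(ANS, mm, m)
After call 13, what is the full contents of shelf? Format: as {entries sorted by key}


Answer: {brakucamp=469, brebosnel=-423, kiflus=-2343/1720, plovi=-705}

Derivation:
# shelf.labels() : []
# abacus.prime(x='86') : 86
# abacus.oneover() : 1/86
# abacus.shrink(x='5/4') : -213/172
# abacus.split(x='10/11') : -2343/1720
# shelf.keep(k='kiflus', v='ANS') : nil
# shelf.keep(k='brebosnel', v='-423') : nil
# shelf.knows(k='hubroz') : no
# shelf.keep(k='brakucamp', v='469') : nil
# shelf.keep(k='plovi', v='-705') : nil
# recast.express(v='0', u_from='kg', u_to='oz') : 0
# abacus.plus(x='-27') : -48783/1720
# recast.express(v='ANS', u_from='mm', u_to='m') : -48783/1720000


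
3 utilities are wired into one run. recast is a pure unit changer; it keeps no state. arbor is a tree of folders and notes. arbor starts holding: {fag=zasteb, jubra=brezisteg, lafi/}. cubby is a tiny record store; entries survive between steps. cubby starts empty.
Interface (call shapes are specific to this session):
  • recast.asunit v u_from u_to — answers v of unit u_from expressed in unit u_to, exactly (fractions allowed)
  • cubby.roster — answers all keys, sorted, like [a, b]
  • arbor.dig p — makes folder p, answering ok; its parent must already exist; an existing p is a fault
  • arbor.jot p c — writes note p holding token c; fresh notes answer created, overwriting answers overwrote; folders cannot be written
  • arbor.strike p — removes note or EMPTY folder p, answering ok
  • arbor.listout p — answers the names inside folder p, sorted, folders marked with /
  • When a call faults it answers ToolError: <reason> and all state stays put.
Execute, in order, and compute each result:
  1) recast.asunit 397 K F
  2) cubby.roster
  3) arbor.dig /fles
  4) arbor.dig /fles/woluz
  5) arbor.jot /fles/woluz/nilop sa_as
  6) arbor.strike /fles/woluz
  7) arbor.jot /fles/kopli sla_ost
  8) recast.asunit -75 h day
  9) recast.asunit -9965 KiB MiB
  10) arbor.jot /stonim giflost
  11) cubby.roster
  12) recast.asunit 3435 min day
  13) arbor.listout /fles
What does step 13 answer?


-> asunit(v: 397, u_from: K, u_to: F)
<- 25493/100
-> roster()
<- []
-> dig(p: /fles)
<- ok
-> dig(p: /fles/woluz)
<- ok
-> jot(p: /fles/woluz/nilop, c: sa_as)
<- created
-> strike(p: /fles/woluz)
<- ToolError: not empty
-> jot(p: /fles/kopli, c: sla_ost)
<- created
-> asunit(v: -75, u_from: h, u_to: day)
<- -25/8
-> asunit(v: -9965, u_from: KiB, u_to: MiB)
<- -9965/1024
-> jot(p: /stonim, c: giflost)
<- created
-> roster()
<- []
-> asunit(v: 3435, u_from: min, u_to: day)
<- 229/96
-> listout(p: /fles)
<- [kopli, woluz/]

Answer: [kopli, woluz/]


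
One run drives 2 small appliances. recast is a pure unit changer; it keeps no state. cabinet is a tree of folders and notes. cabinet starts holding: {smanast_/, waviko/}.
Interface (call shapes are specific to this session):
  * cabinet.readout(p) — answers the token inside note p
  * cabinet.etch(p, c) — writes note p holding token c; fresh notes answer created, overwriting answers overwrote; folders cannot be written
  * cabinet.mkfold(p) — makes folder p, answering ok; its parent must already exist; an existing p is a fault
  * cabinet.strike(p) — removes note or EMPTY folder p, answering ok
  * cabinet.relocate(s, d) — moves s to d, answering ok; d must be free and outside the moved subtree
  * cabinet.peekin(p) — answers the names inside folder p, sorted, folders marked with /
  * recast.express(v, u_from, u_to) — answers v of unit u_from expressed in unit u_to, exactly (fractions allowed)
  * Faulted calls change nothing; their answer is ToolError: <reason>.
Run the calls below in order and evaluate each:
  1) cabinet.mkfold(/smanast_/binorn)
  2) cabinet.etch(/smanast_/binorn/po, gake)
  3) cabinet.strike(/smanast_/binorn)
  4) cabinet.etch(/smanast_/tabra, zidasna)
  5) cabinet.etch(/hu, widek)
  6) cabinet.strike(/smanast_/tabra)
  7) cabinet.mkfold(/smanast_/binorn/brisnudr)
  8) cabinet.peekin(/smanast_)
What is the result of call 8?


Answer: [binorn/]

Derivation:
·→ cabinet.mkfold(p→/smanast_/binorn)
·← ok
·→ cabinet.etch(p→/smanast_/binorn/po, c→gake)
·← created
·→ cabinet.strike(p→/smanast_/binorn)
·← ToolError: not empty
·→ cabinet.etch(p→/smanast_/tabra, c→zidasna)
·← created
·→ cabinet.etch(p→/hu, c→widek)
·← created
·→ cabinet.strike(p→/smanast_/tabra)
·← ok
·→ cabinet.mkfold(p→/smanast_/binorn/brisnudr)
·← ok
·→ cabinet.peekin(p→/smanast_)
·← [binorn/]


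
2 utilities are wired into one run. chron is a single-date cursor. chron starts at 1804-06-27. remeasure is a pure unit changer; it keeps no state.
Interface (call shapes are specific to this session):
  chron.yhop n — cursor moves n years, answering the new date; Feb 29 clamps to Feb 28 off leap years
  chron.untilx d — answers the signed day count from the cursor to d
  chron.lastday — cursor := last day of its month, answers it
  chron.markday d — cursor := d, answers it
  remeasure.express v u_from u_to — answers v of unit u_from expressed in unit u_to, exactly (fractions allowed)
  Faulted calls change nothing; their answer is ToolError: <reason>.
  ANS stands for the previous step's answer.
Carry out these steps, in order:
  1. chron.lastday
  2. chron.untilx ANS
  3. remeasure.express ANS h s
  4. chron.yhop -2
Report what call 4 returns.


Answer: 1802-06-30

Derivation:
I run chron.lastday, and get 1804-06-30.
I call chron.untilx passing d='ANS', and see 0.
I use remeasure.express passing v='ANS', u_from='h', u_to='s', — result: 0.
Then chron.yhop passing n='-2': 1802-06-30.


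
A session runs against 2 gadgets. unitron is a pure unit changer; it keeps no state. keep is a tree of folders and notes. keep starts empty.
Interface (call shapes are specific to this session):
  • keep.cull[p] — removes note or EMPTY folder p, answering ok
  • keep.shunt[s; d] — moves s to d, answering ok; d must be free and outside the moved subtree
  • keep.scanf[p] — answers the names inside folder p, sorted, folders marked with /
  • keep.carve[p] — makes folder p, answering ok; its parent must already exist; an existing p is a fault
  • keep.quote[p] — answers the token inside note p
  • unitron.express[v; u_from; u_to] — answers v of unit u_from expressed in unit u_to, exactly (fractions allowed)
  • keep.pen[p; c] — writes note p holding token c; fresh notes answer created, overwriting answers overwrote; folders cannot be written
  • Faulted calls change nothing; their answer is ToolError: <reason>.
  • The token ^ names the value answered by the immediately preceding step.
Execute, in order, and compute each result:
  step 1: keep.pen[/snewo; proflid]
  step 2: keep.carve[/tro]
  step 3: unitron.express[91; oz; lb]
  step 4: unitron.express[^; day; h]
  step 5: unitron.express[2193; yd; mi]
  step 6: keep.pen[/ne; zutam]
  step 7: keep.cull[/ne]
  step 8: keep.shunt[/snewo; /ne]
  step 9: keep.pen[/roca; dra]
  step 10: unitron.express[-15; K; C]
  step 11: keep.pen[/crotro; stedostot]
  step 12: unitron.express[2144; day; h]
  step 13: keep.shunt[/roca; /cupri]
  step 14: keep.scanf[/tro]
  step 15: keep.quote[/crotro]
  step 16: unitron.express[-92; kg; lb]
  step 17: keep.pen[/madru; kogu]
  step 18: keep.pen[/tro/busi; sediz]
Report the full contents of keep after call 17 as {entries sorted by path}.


Answer: {crotro=stedostot, cupri=dra, madru=kogu, ne=proflid, tro/}

Derivation:
// keep.pen(p: /snewo, c: proflid) => created
// keep.carve(p: /tro) => ok
// unitron.express(v: 91, u_from: oz, u_to: lb) => 91/16
// unitron.express(v: ^, u_from: day, u_to: h) => 273/2
// unitron.express(v: 2193, u_from: yd, u_to: mi) => 2193/1760
// keep.pen(p: /ne, c: zutam) => created
// keep.cull(p: /ne) => ok
// keep.shunt(s: /snewo, d: /ne) => ok
// keep.pen(p: /roca, c: dra) => created
// unitron.express(v: -15, u_from: K, u_to: C) => -5763/20
// keep.pen(p: /crotro, c: stedostot) => created
// unitron.express(v: 2144, u_from: day, u_to: h) => 51456
// keep.shunt(s: /roca, d: /cupri) => ok
// keep.scanf(p: /tro) => []
// keep.quote(p: /crotro) => stedostot
// unitron.express(v: -92, u_from: kg, u_to: lb) => -9200000000/45359237
// keep.pen(p: /madru, c: kogu) => created
// keep.pen(p: /tro/busi, c: sediz) => created


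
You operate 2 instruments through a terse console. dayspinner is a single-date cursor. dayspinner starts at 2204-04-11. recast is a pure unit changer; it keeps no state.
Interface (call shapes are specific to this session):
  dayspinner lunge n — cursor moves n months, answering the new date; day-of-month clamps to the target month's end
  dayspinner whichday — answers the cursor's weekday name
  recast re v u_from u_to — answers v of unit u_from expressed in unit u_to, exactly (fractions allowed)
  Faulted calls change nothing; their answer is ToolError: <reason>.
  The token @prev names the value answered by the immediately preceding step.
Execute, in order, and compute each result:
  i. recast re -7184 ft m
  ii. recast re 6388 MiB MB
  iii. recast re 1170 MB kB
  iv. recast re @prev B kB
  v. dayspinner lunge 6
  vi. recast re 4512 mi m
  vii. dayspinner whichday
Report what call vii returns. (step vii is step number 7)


Answer: Thursday

Derivation:
·→ recast re(-7184, ft, m)
·← -1368552/625
·→ recast re(6388, MiB, MB)
·← 104660992/15625
·→ recast re(1170, MB, kB)
·← 1170000
·→ recast re(@prev, B, kB)
·← 1170
·→ dayspinner lunge(6)
·← 2204-10-11
·→ recast re(4512, mi, m)
·← 907670016/125
·→ dayspinner whichday()
·← Thursday


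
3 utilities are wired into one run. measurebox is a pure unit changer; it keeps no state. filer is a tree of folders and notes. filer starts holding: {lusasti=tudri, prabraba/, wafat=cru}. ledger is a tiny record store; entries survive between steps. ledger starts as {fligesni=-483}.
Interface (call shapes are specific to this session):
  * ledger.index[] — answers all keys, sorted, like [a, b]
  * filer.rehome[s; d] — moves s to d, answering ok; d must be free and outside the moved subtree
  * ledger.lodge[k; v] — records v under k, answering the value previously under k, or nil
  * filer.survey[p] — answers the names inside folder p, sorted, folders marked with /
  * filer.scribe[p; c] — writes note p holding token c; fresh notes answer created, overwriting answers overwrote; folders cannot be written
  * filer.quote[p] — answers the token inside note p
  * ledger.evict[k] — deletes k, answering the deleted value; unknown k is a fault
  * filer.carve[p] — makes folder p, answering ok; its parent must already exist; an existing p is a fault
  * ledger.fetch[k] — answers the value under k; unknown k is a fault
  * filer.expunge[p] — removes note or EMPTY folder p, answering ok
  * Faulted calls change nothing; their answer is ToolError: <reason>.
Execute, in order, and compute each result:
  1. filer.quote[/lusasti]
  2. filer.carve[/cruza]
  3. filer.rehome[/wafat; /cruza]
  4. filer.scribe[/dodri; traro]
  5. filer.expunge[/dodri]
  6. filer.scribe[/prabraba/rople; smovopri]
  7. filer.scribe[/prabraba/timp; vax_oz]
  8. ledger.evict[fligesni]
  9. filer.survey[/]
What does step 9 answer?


[in] filer.quote p=/lusasti
= tudri
[in] filer.carve p=/cruza
= ok
[in] filer.rehome s=/wafat d=/cruza
= ToolError: exists
[in] filer.scribe p=/dodri c=traro
= created
[in] filer.expunge p=/dodri
= ok
[in] filer.scribe p=/prabraba/rople c=smovopri
= created
[in] filer.scribe p=/prabraba/timp c=vax_oz
= created
[in] ledger.evict k=fligesni
= -483
[in] filer.survey p=/
= [cruza/, lusasti, prabraba/, wafat]

Answer: [cruza/, lusasti, prabraba/, wafat]


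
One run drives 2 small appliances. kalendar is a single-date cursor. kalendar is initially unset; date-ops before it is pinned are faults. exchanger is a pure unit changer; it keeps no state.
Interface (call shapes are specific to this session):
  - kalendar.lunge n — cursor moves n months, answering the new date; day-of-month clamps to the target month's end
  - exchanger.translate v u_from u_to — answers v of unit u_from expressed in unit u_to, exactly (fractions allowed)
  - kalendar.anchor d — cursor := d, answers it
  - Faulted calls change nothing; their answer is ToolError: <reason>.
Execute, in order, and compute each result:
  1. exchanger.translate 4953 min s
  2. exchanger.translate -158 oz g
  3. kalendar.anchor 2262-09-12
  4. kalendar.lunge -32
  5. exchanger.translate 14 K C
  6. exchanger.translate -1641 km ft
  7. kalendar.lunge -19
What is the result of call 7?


Answer: 2258-06-12

Derivation:
> exchanger.translate v=4953 u_from=min u_to=s
= 297180
> exchanger.translate v=-158 u_from=oz u_to=g
= -3583379723/800000
> kalendar.anchor d=2262-09-12
= 2262-09-12
> kalendar.lunge n=-32
= 2260-01-12
> exchanger.translate v=14 u_from=K u_to=C
= -5183/20
> exchanger.translate v=-1641 u_from=km u_to=ft
= -683750000/127
> kalendar.lunge n=-19
= 2258-06-12


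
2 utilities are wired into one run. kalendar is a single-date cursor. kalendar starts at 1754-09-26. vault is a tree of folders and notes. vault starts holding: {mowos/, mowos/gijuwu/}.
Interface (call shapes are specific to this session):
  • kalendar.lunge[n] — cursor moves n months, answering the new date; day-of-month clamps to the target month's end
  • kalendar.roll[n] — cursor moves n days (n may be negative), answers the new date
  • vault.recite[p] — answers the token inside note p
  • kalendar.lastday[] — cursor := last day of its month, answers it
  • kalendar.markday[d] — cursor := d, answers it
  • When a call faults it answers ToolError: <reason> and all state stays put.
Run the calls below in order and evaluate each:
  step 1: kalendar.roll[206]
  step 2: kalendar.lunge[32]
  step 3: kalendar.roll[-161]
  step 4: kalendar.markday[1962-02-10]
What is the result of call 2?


Then roll(n='206'), and observe 1755-04-20.
Using lunge(n='32'), yielding 1757-12-20.
Invoking roll(n='-161'), and observe 1757-07-12.
Then markday(d='1962-02-10'), giving 1962-02-10.

Answer: 1757-12-20


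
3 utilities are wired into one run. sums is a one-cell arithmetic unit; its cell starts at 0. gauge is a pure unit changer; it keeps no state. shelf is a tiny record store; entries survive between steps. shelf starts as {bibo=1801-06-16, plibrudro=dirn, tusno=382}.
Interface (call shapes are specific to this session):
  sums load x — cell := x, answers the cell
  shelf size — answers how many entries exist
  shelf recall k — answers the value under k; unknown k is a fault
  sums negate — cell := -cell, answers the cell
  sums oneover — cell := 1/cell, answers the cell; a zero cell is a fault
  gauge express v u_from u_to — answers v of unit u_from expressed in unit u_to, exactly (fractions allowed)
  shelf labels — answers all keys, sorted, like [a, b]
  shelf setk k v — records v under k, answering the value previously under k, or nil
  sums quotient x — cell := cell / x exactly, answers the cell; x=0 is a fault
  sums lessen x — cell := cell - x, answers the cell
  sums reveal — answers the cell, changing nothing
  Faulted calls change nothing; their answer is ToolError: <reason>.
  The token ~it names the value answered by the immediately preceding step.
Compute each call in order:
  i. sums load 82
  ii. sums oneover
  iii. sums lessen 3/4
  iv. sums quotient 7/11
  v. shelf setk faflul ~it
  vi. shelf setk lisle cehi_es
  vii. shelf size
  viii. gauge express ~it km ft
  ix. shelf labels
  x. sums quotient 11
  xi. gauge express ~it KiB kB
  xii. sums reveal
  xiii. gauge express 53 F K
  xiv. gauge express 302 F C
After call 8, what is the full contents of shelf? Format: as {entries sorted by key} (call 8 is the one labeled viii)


==> sums load(x='82')
<== 82
==> sums oneover()
<== 1/82
==> sums lessen(x='3/4')
<== -121/164
==> sums quotient(x='7/11')
<== -1331/1148
==> shelf setk(k='faflul', v='~it')
<== nil
==> shelf setk(k='lisle', v='cehi_es')
<== nil
==> shelf size()
<== 5
==> gauge express(v='~it', u_from='km', u_to='ft')
<== 6250000/381
==> shelf labels()
<== [bibo, faflul, lisle, plibrudro, tusno]
==> sums quotient(x='11')
<== -121/1148
==> gauge express(v='~it', u_from='KiB', u_to='kB')
<== -3872/35875
==> sums reveal()
<== -121/1148
==> gauge express(v='53', u_from='F', u_to='K')
<== 17089/60
==> gauge express(v='302', u_from='F', u_to='C')
<== 150

Answer: {bibo=1801-06-16, faflul=-1331/1148, lisle=cehi_es, plibrudro=dirn, tusno=382}


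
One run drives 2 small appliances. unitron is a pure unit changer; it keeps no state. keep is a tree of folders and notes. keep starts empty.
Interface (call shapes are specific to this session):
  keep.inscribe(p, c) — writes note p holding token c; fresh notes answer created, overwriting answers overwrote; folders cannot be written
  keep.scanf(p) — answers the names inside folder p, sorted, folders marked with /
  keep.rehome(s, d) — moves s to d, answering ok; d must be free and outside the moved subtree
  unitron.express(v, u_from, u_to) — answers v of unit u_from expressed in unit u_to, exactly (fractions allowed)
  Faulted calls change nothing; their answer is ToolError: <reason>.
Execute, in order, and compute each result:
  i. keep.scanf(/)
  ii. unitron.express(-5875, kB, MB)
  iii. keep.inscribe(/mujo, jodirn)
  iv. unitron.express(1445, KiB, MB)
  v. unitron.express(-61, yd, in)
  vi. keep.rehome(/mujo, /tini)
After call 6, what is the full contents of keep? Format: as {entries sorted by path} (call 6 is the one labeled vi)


CALL keep.scanf[p: /]
RET  []
CALL unitron.express[v: -5875; u_from: kB; u_to: MB]
RET  -47/8
CALL keep.inscribe[p: /mujo; c: jodirn]
RET  created
CALL unitron.express[v: 1445; u_from: KiB; u_to: MB]
RET  4624/3125
CALL unitron.express[v: -61; u_from: yd; u_to: in]
RET  -2196
CALL keep.rehome[s: /mujo; d: /tini]
RET  ok

Answer: {tini=jodirn}


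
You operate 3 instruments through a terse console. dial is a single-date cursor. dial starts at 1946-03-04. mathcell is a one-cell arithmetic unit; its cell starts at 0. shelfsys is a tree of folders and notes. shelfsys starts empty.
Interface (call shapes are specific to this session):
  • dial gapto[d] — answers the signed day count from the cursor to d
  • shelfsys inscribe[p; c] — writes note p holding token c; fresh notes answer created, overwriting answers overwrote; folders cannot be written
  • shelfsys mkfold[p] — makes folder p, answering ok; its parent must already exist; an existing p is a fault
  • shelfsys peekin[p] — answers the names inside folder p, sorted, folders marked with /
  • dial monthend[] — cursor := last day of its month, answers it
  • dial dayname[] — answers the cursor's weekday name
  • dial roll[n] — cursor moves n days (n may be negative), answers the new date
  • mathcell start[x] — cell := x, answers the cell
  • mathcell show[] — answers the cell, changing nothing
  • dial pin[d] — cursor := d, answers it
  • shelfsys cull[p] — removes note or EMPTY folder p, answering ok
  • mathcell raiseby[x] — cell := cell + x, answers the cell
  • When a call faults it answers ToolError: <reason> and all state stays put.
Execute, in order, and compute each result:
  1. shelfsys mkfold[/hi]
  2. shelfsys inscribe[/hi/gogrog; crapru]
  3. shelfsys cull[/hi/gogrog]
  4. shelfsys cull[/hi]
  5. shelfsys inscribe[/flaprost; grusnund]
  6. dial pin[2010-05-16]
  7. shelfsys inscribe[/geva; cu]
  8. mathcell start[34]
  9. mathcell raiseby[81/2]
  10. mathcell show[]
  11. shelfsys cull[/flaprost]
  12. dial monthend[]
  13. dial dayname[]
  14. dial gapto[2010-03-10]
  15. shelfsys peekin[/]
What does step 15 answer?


Answer: [geva]

Derivation:
! shelfsys mkfold(p: /hi) : ok
! shelfsys inscribe(p: /hi/gogrog, c: crapru) : created
! shelfsys cull(p: /hi/gogrog) : ok
! shelfsys cull(p: /hi) : ok
! shelfsys inscribe(p: /flaprost, c: grusnund) : created
! dial pin(d: 2010-05-16) : 2010-05-16
! shelfsys inscribe(p: /geva, c: cu) : created
! mathcell start(x: 34) : 34
! mathcell raiseby(x: 81/2) : 149/2
! mathcell show() : 149/2
! shelfsys cull(p: /flaprost) : ok
! dial monthend() : 2010-05-31
! dial dayname() : Monday
! dial gapto(d: 2010-03-10) : -82
! shelfsys peekin(p: /) : [geva]


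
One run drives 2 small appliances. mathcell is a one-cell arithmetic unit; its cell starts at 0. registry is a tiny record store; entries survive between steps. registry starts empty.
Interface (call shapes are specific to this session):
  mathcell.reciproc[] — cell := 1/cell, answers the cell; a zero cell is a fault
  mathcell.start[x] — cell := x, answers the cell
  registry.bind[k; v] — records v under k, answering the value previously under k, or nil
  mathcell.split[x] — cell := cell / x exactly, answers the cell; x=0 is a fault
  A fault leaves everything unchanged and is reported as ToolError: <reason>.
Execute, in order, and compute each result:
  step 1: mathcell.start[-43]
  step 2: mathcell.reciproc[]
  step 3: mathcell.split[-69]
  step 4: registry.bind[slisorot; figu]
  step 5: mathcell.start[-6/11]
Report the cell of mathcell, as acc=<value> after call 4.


·→ mathcell.start(-43)
·← -43
·→ mathcell.reciproc()
·← -1/43
·→ mathcell.split(-69)
·← 1/2967
·→ registry.bind(slisorot, figu)
·← nil
·→ mathcell.start(-6/11)
·← -6/11

Answer: acc=1/2967


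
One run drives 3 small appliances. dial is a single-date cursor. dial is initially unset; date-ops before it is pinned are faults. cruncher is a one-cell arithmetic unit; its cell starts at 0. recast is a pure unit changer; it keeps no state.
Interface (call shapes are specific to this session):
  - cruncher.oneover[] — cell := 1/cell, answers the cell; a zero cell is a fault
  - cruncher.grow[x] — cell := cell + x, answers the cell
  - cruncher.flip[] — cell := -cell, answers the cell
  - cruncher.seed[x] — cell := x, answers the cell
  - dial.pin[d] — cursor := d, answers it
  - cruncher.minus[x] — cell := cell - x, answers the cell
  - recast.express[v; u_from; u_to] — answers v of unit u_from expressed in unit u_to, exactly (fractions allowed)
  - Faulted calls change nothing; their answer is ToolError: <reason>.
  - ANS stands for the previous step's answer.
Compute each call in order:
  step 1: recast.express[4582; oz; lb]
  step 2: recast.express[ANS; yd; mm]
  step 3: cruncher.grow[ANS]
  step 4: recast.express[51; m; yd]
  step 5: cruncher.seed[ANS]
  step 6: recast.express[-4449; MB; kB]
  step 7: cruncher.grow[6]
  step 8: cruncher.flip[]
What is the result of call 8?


Answer: -23536/381

Derivation:
·→ express(v: 4582, u_from: oz, u_to: lb)
·← 2291/8
·→ express(v: ANS, u_from: yd, u_to: mm)
·← 2618613/10
·→ grow(x: ANS)
·← 2618613/10
·→ express(v: 51, u_from: m, u_to: yd)
·← 21250/381
·→ seed(x: ANS)
·← 21250/381
·→ express(v: -4449, u_from: MB, u_to: kB)
·← -4449000
·→ grow(x: 6)
·← 23536/381
·→ flip()
·← -23536/381


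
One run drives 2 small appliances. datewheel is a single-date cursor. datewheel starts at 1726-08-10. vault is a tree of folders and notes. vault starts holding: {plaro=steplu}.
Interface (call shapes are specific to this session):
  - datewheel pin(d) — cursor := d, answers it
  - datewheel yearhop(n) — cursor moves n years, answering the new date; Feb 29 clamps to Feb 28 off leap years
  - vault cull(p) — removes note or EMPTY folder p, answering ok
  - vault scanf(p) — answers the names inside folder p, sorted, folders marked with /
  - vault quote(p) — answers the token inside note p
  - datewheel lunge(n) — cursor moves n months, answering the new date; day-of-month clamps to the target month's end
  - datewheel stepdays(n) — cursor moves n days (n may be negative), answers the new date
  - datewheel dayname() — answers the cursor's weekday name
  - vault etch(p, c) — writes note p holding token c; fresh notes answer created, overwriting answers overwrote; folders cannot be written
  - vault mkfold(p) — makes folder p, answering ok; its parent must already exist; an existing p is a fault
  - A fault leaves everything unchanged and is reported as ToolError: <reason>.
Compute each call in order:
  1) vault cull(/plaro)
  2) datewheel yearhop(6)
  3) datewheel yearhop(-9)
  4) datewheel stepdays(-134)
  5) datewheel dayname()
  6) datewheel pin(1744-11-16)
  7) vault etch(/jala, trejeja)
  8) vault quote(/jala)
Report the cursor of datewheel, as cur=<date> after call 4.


~$ vault cull p: /plaro
= ok
~$ datewheel yearhop n: 6
= 1732-08-10
~$ datewheel yearhop n: -9
= 1723-08-10
~$ datewheel stepdays n: -134
= 1723-03-29
~$ datewheel dayname
= Monday
~$ datewheel pin d: 1744-11-16
= 1744-11-16
~$ vault etch p: /jala c: trejeja
= created
~$ vault quote p: /jala
= trejeja

Answer: cur=1723-03-29


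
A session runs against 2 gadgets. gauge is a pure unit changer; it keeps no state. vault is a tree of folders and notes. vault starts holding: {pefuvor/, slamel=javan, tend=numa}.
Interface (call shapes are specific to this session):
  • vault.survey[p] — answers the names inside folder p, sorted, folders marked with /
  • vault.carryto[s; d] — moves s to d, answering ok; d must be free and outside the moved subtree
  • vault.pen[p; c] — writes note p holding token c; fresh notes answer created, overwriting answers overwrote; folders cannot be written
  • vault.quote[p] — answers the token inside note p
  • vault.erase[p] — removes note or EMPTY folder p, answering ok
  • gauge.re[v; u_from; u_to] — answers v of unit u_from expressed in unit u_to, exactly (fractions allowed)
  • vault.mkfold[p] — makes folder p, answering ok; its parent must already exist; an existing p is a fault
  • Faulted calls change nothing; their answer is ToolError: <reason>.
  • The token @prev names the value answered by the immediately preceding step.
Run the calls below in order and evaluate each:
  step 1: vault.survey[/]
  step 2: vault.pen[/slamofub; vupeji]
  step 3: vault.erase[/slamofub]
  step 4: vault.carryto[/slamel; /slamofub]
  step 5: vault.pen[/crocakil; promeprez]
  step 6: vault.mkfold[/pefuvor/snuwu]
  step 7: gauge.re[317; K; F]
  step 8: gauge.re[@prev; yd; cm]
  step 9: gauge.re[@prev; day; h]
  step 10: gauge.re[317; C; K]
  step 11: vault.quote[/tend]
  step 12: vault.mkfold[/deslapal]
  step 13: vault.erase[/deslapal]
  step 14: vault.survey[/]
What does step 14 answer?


Answer: [crocakil, pefuvor/, slamofub, tend]

Derivation:
CALL vault.survey[p: /]
RET  [pefuvor/, slamel, tend]
CALL vault.pen[p: /slamofub; c: vupeji]
RET  created
CALL vault.erase[p: /slamofub]
RET  ok
CALL vault.carryto[s: /slamel; d: /slamofub]
RET  ok
CALL vault.pen[p: /crocakil; c: promeprez]
RET  created
CALL vault.mkfold[p: /pefuvor/snuwu]
RET  ok
CALL gauge.re[v: 317; u_from: K; u_to: F]
RET  11093/100
CALL gauge.re[v: @prev; u_from: yd; u_to: cm]
RET  12679299/1250
CALL gauge.re[v: @prev; u_from: day; u_to: h]
RET  152151588/625
CALL gauge.re[v: 317; u_from: C; u_to: K]
RET  11803/20
CALL vault.quote[p: /tend]
RET  numa
CALL vault.mkfold[p: /deslapal]
RET  ok
CALL vault.erase[p: /deslapal]
RET  ok
CALL vault.survey[p: /]
RET  [crocakil, pefuvor/, slamofub, tend]


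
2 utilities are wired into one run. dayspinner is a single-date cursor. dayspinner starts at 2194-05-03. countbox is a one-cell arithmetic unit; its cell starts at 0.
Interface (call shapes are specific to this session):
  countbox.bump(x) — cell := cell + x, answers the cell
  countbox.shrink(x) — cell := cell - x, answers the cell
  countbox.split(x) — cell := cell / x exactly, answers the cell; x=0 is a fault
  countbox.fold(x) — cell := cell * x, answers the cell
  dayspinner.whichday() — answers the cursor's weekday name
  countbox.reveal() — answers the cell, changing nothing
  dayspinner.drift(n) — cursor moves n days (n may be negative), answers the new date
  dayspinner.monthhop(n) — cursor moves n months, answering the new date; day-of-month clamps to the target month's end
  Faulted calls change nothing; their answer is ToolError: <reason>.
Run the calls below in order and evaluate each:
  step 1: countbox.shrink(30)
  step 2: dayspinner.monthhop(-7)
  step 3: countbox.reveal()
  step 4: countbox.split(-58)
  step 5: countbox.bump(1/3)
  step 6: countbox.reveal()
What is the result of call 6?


// 1. shrink(x→30) ~> -30
// 2. monthhop(n→-7) ~> 2193-10-03
// 3. reveal() ~> -30
// 4. split(x→-58) ~> 15/29
// 5. bump(x→1/3) ~> 74/87
// 6. reveal() ~> 74/87

Answer: 74/87


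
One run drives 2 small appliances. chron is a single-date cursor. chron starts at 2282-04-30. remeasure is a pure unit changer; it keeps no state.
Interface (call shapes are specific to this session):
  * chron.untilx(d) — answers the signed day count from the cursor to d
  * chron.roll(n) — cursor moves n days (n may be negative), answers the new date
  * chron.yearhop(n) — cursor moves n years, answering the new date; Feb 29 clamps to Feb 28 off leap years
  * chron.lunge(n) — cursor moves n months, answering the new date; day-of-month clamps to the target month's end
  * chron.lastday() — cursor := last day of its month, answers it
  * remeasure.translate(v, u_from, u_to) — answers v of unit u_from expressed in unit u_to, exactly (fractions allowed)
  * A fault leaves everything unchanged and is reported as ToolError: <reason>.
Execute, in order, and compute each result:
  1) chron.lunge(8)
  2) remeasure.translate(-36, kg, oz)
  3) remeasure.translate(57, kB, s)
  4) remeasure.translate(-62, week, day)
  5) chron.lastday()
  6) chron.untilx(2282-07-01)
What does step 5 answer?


Answer: 2282-12-31

Derivation:
[in] chron.lunge n: 8
:: 2282-12-30
[in] remeasure.translate v: -36 u_from: kg u_to: oz
:: -57600000000/45359237
[in] remeasure.translate v: 57 u_from: kB u_to: s
:: ToolError: incompatible units
[in] remeasure.translate v: -62 u_from: week u_to: day
:: -434
[in] chron.lastday
:: 2282-12-31
[in] chron.untilx d: 2282-07-01
:: -183


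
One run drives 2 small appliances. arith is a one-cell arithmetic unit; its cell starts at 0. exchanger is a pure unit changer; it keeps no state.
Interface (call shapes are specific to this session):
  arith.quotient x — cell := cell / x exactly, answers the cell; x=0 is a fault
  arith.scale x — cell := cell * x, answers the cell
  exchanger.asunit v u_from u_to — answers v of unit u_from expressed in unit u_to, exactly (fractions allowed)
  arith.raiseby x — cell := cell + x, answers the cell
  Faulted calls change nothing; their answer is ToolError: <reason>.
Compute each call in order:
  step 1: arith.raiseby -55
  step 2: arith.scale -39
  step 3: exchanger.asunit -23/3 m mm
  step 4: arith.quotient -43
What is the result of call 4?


-> arith.raiseby(x=-55)
<- -55
-> arith.scale(x=-39)
<- 2145
-> exchanger.asunit(v=-23/3, u_from=m, u_to=mm)
<- -23000/3
-> arith.quotient(x=-43)
<- -2145/43

Answer: -2145/43


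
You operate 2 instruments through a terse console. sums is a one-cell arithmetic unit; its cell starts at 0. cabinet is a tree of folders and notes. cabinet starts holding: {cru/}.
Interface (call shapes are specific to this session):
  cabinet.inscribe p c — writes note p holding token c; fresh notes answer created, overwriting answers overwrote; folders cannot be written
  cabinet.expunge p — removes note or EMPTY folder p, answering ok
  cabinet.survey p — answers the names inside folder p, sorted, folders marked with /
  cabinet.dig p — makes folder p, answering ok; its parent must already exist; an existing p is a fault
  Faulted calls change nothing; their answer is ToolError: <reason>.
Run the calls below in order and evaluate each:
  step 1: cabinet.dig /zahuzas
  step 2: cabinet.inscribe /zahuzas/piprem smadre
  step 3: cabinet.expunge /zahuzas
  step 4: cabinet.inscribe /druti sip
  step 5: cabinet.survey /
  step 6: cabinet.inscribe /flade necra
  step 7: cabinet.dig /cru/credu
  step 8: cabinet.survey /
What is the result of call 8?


Answer: [cru/, druti, flade, zahuzas/]

Derivation:
~$ cabinet.dig p→/zahuzas
  ok
~$ cabinet.inscribe p→/zahuzas/piprem c→smadre
  created
~$ cabinet.expunge p→/zahuzas
  ToolError: not empty
~$ cabinet.inscribe p→/druti c→sip
  created
~$ cabinet.survey p→/
  [cru/, druti, zahuzas/]
~$ cabinet.inscribe p→/flade c→necra
  created
~$ cabinet.dig p→/cru/credu
  ok
~$ cabinet.survey p→/
  [cru/, druti, flade, zahuzas/]


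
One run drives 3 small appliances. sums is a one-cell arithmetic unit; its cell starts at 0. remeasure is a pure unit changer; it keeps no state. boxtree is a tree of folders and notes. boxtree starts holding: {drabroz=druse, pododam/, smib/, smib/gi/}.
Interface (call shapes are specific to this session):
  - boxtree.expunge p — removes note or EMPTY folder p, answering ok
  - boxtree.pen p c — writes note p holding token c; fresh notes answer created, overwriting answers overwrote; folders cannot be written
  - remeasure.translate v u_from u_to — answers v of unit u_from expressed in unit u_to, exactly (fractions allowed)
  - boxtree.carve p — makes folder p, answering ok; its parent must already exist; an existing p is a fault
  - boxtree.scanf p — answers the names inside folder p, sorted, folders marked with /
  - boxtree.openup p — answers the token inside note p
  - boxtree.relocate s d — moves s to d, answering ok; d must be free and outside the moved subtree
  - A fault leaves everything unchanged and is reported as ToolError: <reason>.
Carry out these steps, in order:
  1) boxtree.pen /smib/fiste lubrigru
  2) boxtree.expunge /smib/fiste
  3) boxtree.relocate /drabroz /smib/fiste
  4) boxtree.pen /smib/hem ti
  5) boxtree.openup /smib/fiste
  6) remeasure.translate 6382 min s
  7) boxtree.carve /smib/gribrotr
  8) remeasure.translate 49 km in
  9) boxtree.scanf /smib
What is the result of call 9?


;; boxtree.pen(/smib/fiste, lubrigru) == created
;; boxtree.expunge(/smib/fiste) == ok
;; boxtree.relocate(/drabroz, /smib/fiste) == ok
;; boxtree.pen(/smib/hem, ti) == created
;; boxtree.openup(/smib/fiste) == druse
;; remeasure.translate(6382, min, s) == 382920
;; boxtree.carve(/smib/gribrotr) == ok
;; remeasure.translate(49, km, in) == 245000000/127
;; boxtree.scanf(/smib) == [fiste, gi/, gribrotr/, hem]

Answer: [fiste, gi/, gribrotr/, hem]


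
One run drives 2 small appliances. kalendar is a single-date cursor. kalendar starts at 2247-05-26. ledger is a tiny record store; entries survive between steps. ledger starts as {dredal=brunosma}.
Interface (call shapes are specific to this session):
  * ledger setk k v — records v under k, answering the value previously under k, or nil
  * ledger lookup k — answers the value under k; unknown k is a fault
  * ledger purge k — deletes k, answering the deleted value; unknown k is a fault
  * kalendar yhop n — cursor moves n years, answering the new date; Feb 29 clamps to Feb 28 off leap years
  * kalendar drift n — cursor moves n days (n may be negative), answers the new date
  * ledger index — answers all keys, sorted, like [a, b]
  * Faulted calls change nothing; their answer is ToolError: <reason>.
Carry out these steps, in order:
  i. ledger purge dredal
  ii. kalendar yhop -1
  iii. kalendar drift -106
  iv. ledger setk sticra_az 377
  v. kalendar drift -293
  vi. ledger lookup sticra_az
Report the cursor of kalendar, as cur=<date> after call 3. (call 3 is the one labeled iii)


Step: ledger purge[k=dredal]
Result: brunosma
Step: kalendar yhop[n=-1]
Result: 2246-05-26
Step: kalendar drift[n=-106]
Result: 2246-02-09
Step: ledger setk[k=sticra_az; v=377]
Result: nil
Step: kalendar drift[n=-293]
Result: 2245-04-22
Step: ledger lookup[k=sticra_az]
Result: 377

Answer: cur=2246-02-09


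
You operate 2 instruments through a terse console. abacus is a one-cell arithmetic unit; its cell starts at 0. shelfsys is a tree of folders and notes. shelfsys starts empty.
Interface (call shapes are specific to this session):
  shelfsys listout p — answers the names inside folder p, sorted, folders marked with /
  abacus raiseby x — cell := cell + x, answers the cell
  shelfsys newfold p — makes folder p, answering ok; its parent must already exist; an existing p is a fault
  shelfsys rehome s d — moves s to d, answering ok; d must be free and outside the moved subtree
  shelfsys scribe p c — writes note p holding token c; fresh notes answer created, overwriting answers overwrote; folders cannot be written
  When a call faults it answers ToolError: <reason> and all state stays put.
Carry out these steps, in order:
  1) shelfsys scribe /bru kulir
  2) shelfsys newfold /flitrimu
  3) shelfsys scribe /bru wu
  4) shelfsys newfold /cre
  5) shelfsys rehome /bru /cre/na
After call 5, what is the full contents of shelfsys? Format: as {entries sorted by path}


Answer: {cre/, cre/na=wu, flitrimu/}

Derivation:
==> shelfsys scribe(/bru, kulir)
<== created
==> shelfsys newfold(/flitrimu)
<== ok
==> shelfsys scribe(/bru, wu)
<== overwrote
==> shelfsys newfold(/cre)
<== ok
==> shelfsys rehome(/bru, /cre/na)
<== ok
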